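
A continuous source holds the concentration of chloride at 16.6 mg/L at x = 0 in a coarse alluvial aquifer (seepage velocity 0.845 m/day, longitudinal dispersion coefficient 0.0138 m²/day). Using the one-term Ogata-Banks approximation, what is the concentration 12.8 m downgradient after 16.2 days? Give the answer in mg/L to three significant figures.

For a continuous step input, C/C₀ ≈ ½·erfc((x−vt)/(2√(Dt))).
vt = 0.845 × 16.2 = 13.689 m and 2√(Dt) = 2√(0.0138 × 16.2) = 0.9456 m.
Argument (x−vt)/(2√(Dt)) = (12.8 − 13.689)/0.9456 = -0.9401; ½·erfc(-0.9401) = 0.9082.
C = 16.6 × 0.9082 = 15.1 mg/L.

15.1 mg/L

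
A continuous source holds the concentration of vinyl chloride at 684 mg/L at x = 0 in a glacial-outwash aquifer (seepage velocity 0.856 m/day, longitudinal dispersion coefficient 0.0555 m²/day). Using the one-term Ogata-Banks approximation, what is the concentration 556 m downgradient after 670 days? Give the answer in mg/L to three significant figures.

670 mg/L

For a continuous step input, C/C₀ ≈ ½·erfc((x−vt)/(2√(Dt))).
vt = 0.856 × 670 = 573.52 m and 2√(Dt) = 2√(0.0555 × 670) = 12.20 m.
Argument (x−vt)/(2√(Dt)) = (556 − 573.52)/12.20 = -1.436; ½·erfc(-1.436) = 0.9789.
C = 684 × 0.9789 = 670 mg/L.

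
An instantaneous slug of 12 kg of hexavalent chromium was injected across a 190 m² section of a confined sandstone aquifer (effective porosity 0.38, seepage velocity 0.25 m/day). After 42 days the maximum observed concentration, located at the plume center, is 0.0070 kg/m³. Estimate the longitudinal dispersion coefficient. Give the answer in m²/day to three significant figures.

1.07 m²/day

At the plume center C_max = M/(n_e·A·√(4πDt)), so D = M²/(4πt·(n_e·A·C_max)²).
n_e·A·C_max = 0.38 × 190 × 0.0070 = 0.5054 kg/m.
D = 12²/(4π × 42 × 0.5054²) = 1.07 m²/day.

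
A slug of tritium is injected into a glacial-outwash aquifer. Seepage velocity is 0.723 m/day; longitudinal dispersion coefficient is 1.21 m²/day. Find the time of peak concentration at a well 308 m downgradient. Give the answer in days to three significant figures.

424 days

For the 1D instantaneous-source solution, setting ∂C/∂t = 0 at fixed x gives v²t² + 2Dt − x² = 0, so t = (√(D² + v²x²) − D)/v².
√(D² + v²x²) = √(1.21² + 0.723² × 308²) = 222.7; v² = 0.522729.
t = (222.7 − 1.21)/0.522729 = 424 days (vs. the pure-advection estimate x/v = 426 d).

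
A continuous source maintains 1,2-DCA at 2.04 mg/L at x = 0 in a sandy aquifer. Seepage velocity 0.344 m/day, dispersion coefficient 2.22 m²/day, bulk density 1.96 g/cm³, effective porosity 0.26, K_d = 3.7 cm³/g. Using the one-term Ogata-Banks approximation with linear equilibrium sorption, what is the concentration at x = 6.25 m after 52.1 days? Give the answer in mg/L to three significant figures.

0.0476 mg/L

Retardation factor R = 1 + ρ_b·K_d/n = 1 + 1.96 × 3.7/0.26 = 28.89.
Sorption retards both mechanisms: v_R = v/R = 0.01191 m/day, D_R = D/R = 0.07684 m²/day.
v_R·t = 0.01191 × 52.1 = 0.620511 m; 2√(D_R t) = 4.002 m; argument = (6.25 − 0.620511)/4.002 = 1.407.
C = C₀ × ½·erfc(1.407) = 2.04 × 0.02331 = 0.0476 mg/L.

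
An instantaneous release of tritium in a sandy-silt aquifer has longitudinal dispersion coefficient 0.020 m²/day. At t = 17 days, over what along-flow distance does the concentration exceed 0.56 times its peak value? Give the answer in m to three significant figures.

1.78 m

The plume is Gaussian with σ = √(2Dt) = √(2 × 0.020 × 17) = 0.8246 m.
C/C_peak = exp(−Δx²/(2σ²)) = 0.56 ⇒ Δx = σ·√(−2 ln 0.56) = 0.8246 × 1.077 = 0.8881 m.
Width = 2Δx = 1.78 m.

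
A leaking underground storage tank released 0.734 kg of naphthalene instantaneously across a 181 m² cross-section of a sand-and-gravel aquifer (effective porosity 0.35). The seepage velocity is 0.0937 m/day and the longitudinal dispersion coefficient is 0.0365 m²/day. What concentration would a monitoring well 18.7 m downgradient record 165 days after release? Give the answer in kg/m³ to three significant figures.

0.000862 kg/m³

For an instantaneous plane source, C(x,t) = M/(n_e·A·√(4πDt)) · exp(−(x−vt)²/(4Dt)), with n_e·A the pore (flow) area.
Plume center vt = 0.0937 × 165 = 15.4605 m, so the well at 18.7 m is 3.2395 m downgradient of the peak.
√(4πDt) = 8.699 m, giving peak height M/(n_e·A·√(4πDt)) = 0.734/(0.35 × 181 × 8.699) = 0.001332 kg/m³.
(x−vt)²/(4Dt) = (3.2395)²/(4 × 0.0365 × 165) = 0.4356; exp(−0.4356) = 0.6469.
C = 0.001332 × 0.6469 = 0.000862 kg/m³.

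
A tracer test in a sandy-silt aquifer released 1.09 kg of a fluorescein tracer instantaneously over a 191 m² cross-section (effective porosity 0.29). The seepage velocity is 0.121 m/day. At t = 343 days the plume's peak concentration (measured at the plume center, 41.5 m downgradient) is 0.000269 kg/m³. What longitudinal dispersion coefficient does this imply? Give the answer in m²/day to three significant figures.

1.24 m²/day

At the plume center C_max = M/(n_e·A·√(4πDt)), so D = M²/(4πt·(n_e·A·C_max)²).
n_e·A·C_max = 0.29 × 191 × 0.000269 = 0.01490 kg/m.
D = 1.09²/(4π × 343 × 0.01490²) = 1.24 m²/day.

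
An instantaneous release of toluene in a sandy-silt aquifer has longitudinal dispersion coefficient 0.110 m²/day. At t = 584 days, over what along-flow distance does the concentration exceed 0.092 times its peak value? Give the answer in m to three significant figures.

The plume is Gaussian with σ = √(2Dt) = √(2 × 0.110 × 584) = 11.33 m.
C/C_peak = exp(−Δx²/(2σ²)) = 0.092 ⇒ Δx = σ·√(−2 ln 0.092) = 11.33 × 2.184 = 24.74 m.
Width = 2Δx = 49.5 m.

49.5 m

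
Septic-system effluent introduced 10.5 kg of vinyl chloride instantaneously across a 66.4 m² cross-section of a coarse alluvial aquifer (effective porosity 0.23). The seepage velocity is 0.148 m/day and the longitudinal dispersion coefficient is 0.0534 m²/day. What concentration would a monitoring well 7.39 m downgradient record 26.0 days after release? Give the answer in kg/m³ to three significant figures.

0.0172 kg/m³

For an instantaneous plane source, C(x,t) = M/(n_e·A·√(4πDt)) · exp(−(x−vt)²/(4Dt)), with n_e·A the pore (flow) area.
Plume center vt = 0.148 × 26.0 = 3.848 m, so the well at 7.39 m is 3.542 m downgradient of the peak.
√(4πDt) = 4.177 m, giving peak height M/(n_e·A·√(4πDt)) = 10.5/(0.23 × 66.4 × 4.177) = 0.1646 kg/m³.
(x−vt)²/(4Dt) = (3.542)²/(4 × 0.0534 × 26.0) = 2.259; exp(−2.259) = 0.1045.
C = 0.1646 × 0.1045 = 0.0172 kg/m³.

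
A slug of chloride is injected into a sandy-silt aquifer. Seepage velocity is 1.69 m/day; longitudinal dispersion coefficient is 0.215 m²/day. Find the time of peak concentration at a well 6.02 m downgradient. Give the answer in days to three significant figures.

For the 1D instantaneous-source solution, setting ∂C/∂t = 0 at fixed x gives v²t² + 2Dt − x² = 0, so t = (√(D² + v²x²) − D)/v².
√(D² + v²x²) = √(0.215² + 1.69² × 6.02²) = 10.18; v² = 2.8561.
t = (10.18 − 0.215)/2.8561 = 3.49 days (vs. the pure-advection estimate x/v = 3.56 d).

3.49 days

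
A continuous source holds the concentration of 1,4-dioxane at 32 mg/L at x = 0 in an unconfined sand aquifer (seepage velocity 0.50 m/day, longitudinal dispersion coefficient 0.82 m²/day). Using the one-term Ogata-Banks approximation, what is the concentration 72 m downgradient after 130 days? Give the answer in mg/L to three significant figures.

10.1 mg/L

For a continuous step input, C/C₀ ≈ ½·erfc((x−vt)/(2√(Dt))).
vt = 0.50 × 130 = 65 m and 2√(Dt) = 2√(0.82 × 130) = 20.65 m.
Argument (x−vt)/(2√(Dt)) = (72 − 65)/20.65 = 0.3390; ½·erfc(0.3390) = 0.3158.
C = 32 × 0.3158 = 10.1 mg/L.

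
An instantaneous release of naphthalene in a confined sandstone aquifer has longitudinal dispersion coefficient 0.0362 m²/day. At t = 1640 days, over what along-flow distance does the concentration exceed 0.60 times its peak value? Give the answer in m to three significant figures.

22.0 m

The plume is Gaussian with σ = √(2Dt) = √(2 × 0.0362 × 1640) = 10.90 m.
C/C_peak = exp(−Δx²/(2σ²)) = 0.60 ⇒ Δx = σ·√(−2 ln 0.60) = 10.90 × 1.011 = 11.02 m.
Width = 2Δx = 22.0 m.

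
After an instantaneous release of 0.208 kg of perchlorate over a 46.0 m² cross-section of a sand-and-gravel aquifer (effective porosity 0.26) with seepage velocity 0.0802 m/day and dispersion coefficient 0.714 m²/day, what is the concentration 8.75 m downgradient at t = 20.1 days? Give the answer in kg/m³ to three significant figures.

For an instantaneous plane source, C(x,t) = M/(n_e·A·√(4πDt)) · exp(−(x−vt)²/(4Dt)), with n_e·A the pore (flow) area.
Plume center vt = 0.0802 × 20.1 = 1.61202 m, so the well at 8.75 m is 7.13798 m downgradient of the peak.
√(4πDt) = 13.43 m, giving peak height M/(n_e·A·√(4πDt)) = 0.208/(0.26 × 46.0 × 13.43) = 0.001295 kg/m³.
(x−vt)²/(4Dt) = (7.13798)²/(4 × 0.714 × 20.1) = 0.8876; exp(−0.8876) = 0.4116.
C = 0.001295 × 0.4116 = 0.000533 kg/m³.

0.000533 kg/m³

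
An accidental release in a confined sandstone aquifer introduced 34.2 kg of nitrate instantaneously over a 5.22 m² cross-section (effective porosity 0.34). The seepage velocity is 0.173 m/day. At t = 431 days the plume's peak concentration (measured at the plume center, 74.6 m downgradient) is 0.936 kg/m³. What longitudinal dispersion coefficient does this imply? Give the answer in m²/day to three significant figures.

0.0783 m²/day

At the plume center C_max = M/(n_e·A·√(4πDt)), so D = M²/(4πt·(n_e·A·C_max)²).
n_e·A·C_max = 0.34 × 5.22 × 0.936 = 1.661 kg/m.
D = 34.2²/(4π × 431 × 1.661²) = 0.0783 m²/day.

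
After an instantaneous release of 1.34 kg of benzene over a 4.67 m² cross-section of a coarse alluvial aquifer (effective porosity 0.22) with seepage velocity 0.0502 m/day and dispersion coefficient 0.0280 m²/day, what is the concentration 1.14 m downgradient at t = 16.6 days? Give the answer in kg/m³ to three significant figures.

For an instantaneous plane source, C(x,t) = M/(n_e·A·√(4πDt)) · exp(−(x−vt)²/(4Dt)), with n_e·A the pore (flow) area.
Plume center vt = 0.0502 × 16.6 = 0.83332 m, so the well at 1.14 m is 0.30668 m downgradient of the peak.
√(4πDt) = 2.417 m, giving peak height M/(n_e·A·√(4πDt)) = 1.34/(0.22 × 4.67 × 2.417) = 0.5396 kg/m³.
(x−vt)²/(4Dt) = (0.30668)²/(4 × 0.0280 × 16.6) = 0.05059; exp(−0.05059) = 0.9507.
C = 0.5396 × 0.9507 = 0.513 kg/m³.

0.513 kg/m³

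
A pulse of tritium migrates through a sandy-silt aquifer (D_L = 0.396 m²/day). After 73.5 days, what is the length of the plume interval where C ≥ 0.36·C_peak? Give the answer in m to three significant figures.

21.8 m

The plume is Gaussian with σ = √(2Dt) = √(2 × 0.396 × 73.5) = 7.630 m.
C/C_peak = exp(−Δx²/(2σ²)) = 0.36 ⇒ Δx = σ·√(−2 ln 0.36) = 7.630 × 1.429 = 10.90 m.
Width = 2Δx = 21.8 m.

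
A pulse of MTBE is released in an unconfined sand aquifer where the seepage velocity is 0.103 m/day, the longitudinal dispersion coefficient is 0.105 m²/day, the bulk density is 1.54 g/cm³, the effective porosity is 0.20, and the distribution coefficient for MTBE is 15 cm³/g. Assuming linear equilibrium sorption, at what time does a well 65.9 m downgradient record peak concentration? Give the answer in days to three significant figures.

Retardation factor R = 1 + ρ_b·K_d/n = 1 + 1.54 × 15/0.20 = 116.5.
Sorption retards both mechanisms: v_R = v/R = 0.0008841 m/day, D_R = D/R = 0.0009013 m²/day.
Peak time from v_R²t² + 2D_R t − x² = 0: t = (√(D_R² + v_R²x²) − D_R)/v_R².
√(D_R² + v_R²x²) = √(0.0009013² + 0.0008841² × 65.9²) = 0.05827; v_R² = 7.816e-07.
t = (0.05827 − 0.0009013)/7.816e-07 = 73400 days.

73400 days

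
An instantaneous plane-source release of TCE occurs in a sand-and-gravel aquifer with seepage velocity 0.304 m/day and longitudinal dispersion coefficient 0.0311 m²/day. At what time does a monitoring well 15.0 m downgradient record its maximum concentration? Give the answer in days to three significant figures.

For the 1D instantaneous-source solution, setting ∂C/∂t = 0 at fixed x gives v²t² + 2Dt − x² = 0, so t = (√(D² + v²x²) − D)/v².
√(D² + v²x²) = √(0.0311² + 0.304² × 15.0²) = 4.560; v² = 0.092416.
t = (4.560 − 0.0311)/0.092416 = 49.0 days (vs. the pure-advection estimate x/v = 49.3 d).

49.0 days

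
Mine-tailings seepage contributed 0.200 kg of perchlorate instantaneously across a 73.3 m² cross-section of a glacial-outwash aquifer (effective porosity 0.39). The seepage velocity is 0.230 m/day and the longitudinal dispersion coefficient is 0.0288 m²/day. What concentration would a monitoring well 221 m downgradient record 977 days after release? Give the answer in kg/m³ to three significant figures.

0.000329 kg/m³

For an instantaneous plane source, C(x,t) = M/(n_e·A·√(4πDt)) · exp(−(x−vt)²/(4Dt)), with n_e·A the pore (flow) area.
Plume center vt = 0.230 × 977 = 224.71 m, so the well at 221 m is 3.71 m upgradient of the peak.
√(4πDt) = 18.80 m, giving peak height M/(n_e·A·√(4πDt)) = 0.200/(0.39 × 73.3 × 18.80) = 0.0003721 kg/m³.
(x−vt)²/(4Dt) = (-3.71)²/(4 × 0.0288 × 977) = 0.1223; exp(−0.1223) = 0.8849.
C = 0.0003721 × 0.8849 = 0.000329 kg/m³.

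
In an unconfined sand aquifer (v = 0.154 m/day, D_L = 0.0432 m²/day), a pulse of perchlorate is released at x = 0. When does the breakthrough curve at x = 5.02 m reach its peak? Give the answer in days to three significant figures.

30.8 days

For the 1D instantaneous-source solution, setting ∂C/∂t = 0 at fixed x gives v²t² + 2Dt − x² = 0, so t = (√(D² + v²x²) − D)/v².
√(D² + v²x²) = √(0.0432² + 0.154² × 5.02²) = 0.7743; v² = 0.023716.
t = (0.7743 − 0.0432)/0.023716 = 30.8 days (vs. the pure-advection estimate x/v = 32.6 d).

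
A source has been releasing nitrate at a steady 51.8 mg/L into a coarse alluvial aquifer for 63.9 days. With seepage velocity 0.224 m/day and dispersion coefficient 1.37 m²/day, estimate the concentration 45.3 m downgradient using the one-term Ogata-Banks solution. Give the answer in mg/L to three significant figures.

For a continuous step input, C/C₀ ≈ ½·erfc((x−vt)/(2√(Dt))).
vt = 0.224 × 63.9 = 14.3136 m and 2√(Dt) = 2√(1.37 × 63.9) = 18.71 m.
Argument (x−vt)/(2√(Dt)) = (45.3 − 14.3136)/18.71 = 1.656; ½·erfc(1.656) = 0.009592.
C = 51.8 × 0.009592 = 0.497 mg/L.

0.497 mg/L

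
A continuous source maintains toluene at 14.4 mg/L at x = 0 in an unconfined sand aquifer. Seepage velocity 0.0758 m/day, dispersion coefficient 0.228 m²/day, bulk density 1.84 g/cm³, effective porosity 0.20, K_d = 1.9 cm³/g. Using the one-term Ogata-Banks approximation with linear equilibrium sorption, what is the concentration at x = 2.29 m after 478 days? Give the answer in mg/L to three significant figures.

Retardation factor R = 1 + ρ_b·K_d/n = 1 + 1.84 × 1.9/0.20 = 18.48.
Sorption retards both mechanisms: v_R = v/R = 0.004102 m/day, D_R = D/R = 0.01234 m²/day.
v_R·t = 0.004102 × 478 = 1.960756 m; 2√(D_R t) = 4.857 m; argument = (2.29 − 1.960756)/4.857 = 0.06779.
C = C₀ × ½·erfc(0.06779) = 14.4 × 0.4618 = 6.65 mg/L.

6.65 mg/L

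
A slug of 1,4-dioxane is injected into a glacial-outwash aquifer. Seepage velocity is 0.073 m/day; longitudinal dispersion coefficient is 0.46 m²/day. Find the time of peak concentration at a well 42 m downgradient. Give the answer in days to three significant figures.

495 days

For the 1D instantaneous-source solution, setting ∂C/∂t = 0 at fixed x gives v²t² + 2Dt − x² = 0, so t = (√(D² + v²x²) − D)/v².
√(D² + v²x²) = √(0.46² + 0.073² × 42²) = 3.100; v² = 0.005329.
t = (3.100 − 0.46)/0.005329 = 495 days (vs. the pure-advection estimate x/v = 575 d).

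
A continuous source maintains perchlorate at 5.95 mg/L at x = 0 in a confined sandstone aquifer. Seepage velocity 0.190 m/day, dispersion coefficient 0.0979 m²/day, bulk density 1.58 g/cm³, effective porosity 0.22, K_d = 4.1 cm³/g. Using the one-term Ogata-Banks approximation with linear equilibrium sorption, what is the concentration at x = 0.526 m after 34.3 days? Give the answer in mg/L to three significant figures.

Retardation factor R = 1 + ρ_b·K_d/n = 1 + 1.58 × 4.1/0.22 = 30.45.
Sorption retards both mechanisms: v_R = v/R = 0.006240 m/day, D_R = D/R = 0.003215 m²/day.
v_R·t = 0.006240 × 34.3 = 0.214032 m; 2√(D_R t) = 0.6642 m; argument = (0.526 − 0.214032)/0.6642 = 0.4697.
C = C₀ × ½·erfc(0.4697) = 5.95 × 0.2533 = 1.51 mg/L.

1.51 mg/L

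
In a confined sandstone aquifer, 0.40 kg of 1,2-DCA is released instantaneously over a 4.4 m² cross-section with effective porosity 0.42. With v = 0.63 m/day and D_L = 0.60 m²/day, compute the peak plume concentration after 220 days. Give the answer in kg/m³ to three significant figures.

0.00531 kg/m³

The peak of an instantaneous 1D plume sits at x = vt; there the Gaussian factor is 1 and C_max = M/(n_e·A·√(4πDt)), where n_e·A is the pore area the mass is dissolved in.
√(4πDt) = √(4π × 0.60 × 220) = 40.73 m, so C_max = 0.40/(0.42 × 4.4 × 40.73) = 0.00531 kg/m³.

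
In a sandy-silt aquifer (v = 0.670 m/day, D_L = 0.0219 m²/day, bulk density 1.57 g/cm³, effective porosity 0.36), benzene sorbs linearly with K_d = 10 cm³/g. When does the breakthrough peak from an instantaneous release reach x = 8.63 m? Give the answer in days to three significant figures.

572 days

Retardation factor R = 1 + ρ_b·K_d/n = 1 + 1.57 × 10/0.36 = 44.61.
Sorption retards both mechanisms: v_R = v/R = 0.01502 m/day, D_R = D/R = 0.0004909 m²/day.
Peak time from v_R²t² + 2D_R t − x² = 0: t = (√(D_R² + v_R²x²) − D_R)/v_R².
√(D_R² + v_R²x²) = √(0.0004909² + 0.01502² × 8.63²) = 0.1296; v_R² = 0.0002256.
t = (0.1296 − 0.0004909)/0.0002256 = 572 days.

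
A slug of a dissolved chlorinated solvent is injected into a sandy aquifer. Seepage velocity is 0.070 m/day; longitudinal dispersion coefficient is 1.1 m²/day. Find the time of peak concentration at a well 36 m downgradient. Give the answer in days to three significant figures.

For the 1D instantaneous-source solution, setting ∂C/∂t = 0 at fixed x gives v²t² + 2Dt − x² = 0, so t = (√(D² + v²x²) − D)/v².
√(D² + v²x²) = √(1.1² + 0.070² × 36²) = 2.750; v² = 0.0049.
t = (2.750 − 1.1)/0.0049 = 337 days (vs. the pure-advection estimate x/v = 514 d).

337 days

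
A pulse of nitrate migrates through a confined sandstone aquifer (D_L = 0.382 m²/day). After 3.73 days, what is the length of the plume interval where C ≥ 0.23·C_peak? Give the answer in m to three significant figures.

5.79 m

The plume is Gaussian with σ = √(2Dt) = √(2 × 0.382 × 3.73) = 1.688 m.
C/C_peak = exp(−Δx²/(2σ²)) = 0.23 ⇒ Δx = σ·√(−2 ln 0.23) = 1.688 × 1.714 = 2.893 m.
Width = 2Δx = 5.79 m.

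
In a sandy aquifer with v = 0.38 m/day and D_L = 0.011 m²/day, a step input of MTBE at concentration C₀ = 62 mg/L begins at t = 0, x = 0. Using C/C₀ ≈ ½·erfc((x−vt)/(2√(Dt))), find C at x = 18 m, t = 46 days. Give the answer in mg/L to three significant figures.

18.8 mg/L

For a continuous step input, C/C₀ ≈ ½·erfc((x−vt)/(2√(Dt))).
vt = 0.38 × 46 = 17.48 m and 2√(Dt) = 2√(0.011 × 46) = 1.423 m.
Argument (x−vt)/(2√(Dt)) = (18 − 17.48)/1.423 = 0.3654; ½·erfc(0.3654) = 0.3027.
C = 62 × 0.3027 = 18.8 mg/L.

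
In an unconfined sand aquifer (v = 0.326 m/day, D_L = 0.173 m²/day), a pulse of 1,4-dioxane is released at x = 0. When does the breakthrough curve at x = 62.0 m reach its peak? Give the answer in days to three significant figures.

189 days

For the 1D instantaneous-source solution, setting ∂C/∂t = 0 at fixed x gives v²t² + 2Dt − x² = 0, so t = (√(D² + v²x²) − D)/v².
√(D² + v²x²) = √(0.173² + 0.326² × 62.0²) = 20.21; v² = 0.106276.
t = (20.21 − 0.173)/0.106276 = 189 days (vs. the pure-advection estimate x/v = 190 d).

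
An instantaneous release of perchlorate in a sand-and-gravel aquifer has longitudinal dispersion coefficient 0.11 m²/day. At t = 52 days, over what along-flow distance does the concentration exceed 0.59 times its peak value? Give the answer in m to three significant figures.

The plume is Gaussian with σ = √(2Dt) = √(2 × 0.11 × 52) = 3.382 m.
C/C_peak = exp(−Δx²/(2σ²)) = 0.59 ⇒ Δx = σ·√(−2 ln 0.59) = 3.382 × 1.027 = 3.473 m.
Width = 2Δx = 6.95 m.

6.95 m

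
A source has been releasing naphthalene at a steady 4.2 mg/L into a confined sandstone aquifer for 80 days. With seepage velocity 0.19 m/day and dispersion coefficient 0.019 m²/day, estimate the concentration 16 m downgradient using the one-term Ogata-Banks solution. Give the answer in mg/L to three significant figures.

For a continuous step input, C/C₀ ≈ ½·erfc((x−vt)/(2√(Dt))).
vt = 0.19 × 80 = 15.2 m and 2√(Dt) = 2√(0.019 × 80) = 2.466 m.
Argument (x−vt)/(2√(Dt)) = (16 − 15.2)/2.466 = 0.3244; ½·erfc(0.3244) = 0.3232.
C = 4.2 × 0.3232 = 1.36 mg/L.

1.36 mg/L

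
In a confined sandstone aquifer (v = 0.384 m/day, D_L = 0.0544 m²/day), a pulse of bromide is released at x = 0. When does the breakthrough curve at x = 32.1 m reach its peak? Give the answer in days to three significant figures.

83.2 days

For the 1D instantaneous-source solution, setting ∂C/∂t = 0 at fixed x gives v²t² + 2Dt − x² = 0, so t = (√(D² + v²x²) − D)/v².
√(D² + v²x²) = √(0.0544² + 0.384² × 32.1²) = 12.33; v² = 0.147456.
t = (12.33 − 0.0544)/0.147456 = 83.2 days (vs. the pure-advection estimate x/v = 83.6 d).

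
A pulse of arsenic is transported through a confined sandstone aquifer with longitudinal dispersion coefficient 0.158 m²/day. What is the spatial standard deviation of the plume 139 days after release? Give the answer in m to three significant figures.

Dispersive spreading gives a Gaussian with σ² = 2Dt; advection only shifts the center.
σ = √(2 × 0.158 × 139) = 6.63 m.

6.63 m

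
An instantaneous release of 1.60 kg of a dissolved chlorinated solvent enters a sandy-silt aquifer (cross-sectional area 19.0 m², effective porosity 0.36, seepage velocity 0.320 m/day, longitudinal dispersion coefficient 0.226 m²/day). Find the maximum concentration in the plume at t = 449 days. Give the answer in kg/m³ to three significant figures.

0.00655 kg/m³

The peak of an instantaneous 1D plume sits at x = vt; there the Gaussian factor is 1 and C_max = M/(n_e·A·√(4πDt)), where n_e·A is the pore area the mass is dissolved in.
√(4πDt) = √(4π × 0.226 × 449) = 35.71 m, so C_max = 1.60/(0.36 × 19.0 × 35.71) = 0.00655 kg/m³.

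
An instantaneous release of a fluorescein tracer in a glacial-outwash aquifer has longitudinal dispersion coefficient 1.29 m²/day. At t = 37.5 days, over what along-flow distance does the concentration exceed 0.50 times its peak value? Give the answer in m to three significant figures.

23.2 m

The plume is Gaussian with σ = √(2Dt) = √(2 × 1.29 × 37.5) = 9.836 m.
C/C_peak = exp(−Δx²/(2σ²)) = 0.50 ⇒ Δx = σ·√(−2 ln 0.50) = 9.836 × 1.177 = 11.58 m.
Width = 2Δx = 23.2 m.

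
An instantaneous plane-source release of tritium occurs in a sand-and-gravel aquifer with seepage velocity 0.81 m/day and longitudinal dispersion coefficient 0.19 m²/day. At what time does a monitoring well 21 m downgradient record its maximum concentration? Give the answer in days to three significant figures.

25.6 days

For the 1D instantaneous-source solution, setting ∂C/∂t = 0 at fixed x gives v²t² + 2Dt − x² = 0, so t = (√(D² + v²x²) − D)/v².
√(D² + v²x²) = √(0.19² + 0.81² × 21²) = 17.01; v² = 0.6561.
t = (17.01 − 0.19)/0.6561 = 25.6 days (vs. the pure-advection estimate x/v = 25.9 d).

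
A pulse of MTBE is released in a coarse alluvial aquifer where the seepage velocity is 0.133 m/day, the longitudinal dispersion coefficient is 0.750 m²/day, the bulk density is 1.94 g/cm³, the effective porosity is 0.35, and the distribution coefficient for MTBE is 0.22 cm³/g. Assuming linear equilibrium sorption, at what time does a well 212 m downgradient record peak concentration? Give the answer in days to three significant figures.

Retardation factor R = 1 + ρ_b·K_d/n = 1 + 1.94 × 0.22/0.35 = 2.219.
Sorption retards both mechanisms: v_R = v/R = 0.05994 m/day, D_R = D/R = 0.3380 m²/day.
Peak time from v_R²t² + 2D_R t − x² = 0: t = (√(D_R² + v_R²x²) − D_R)/v_R².
√(D_R² + v_R²x²) = √(0.3380² + 0.05994² × 212²) = 12.71; v_R² = 0.003593.
t = (12.71 − 0.3380)/0.003593 = 3440 days.

3440 days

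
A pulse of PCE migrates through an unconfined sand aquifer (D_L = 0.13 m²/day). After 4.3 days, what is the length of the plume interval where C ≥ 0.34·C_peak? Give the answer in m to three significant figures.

The plume is Gaussian with σ = √(2Dt) = √(2 × 0.13 × 4.3) = 1.057 m.
C/C_peak = exp(−Δx²/(2σ²)) = 0.34 ⇒ Δx = σ·√(−2 ln 0.34) = 1.057 × 1.469 = 1.553 m.
Width = 2Δx = 3.11 m.

3.11 m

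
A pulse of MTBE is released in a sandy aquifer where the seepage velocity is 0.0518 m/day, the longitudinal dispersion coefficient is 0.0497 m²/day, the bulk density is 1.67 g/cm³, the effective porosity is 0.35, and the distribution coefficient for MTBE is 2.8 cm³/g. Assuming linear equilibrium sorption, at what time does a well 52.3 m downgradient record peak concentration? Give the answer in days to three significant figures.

14200 days

Retardation factor R = 1 + ρ_b·K_d/n = 1 + 1.67 × 2.8/0.35 = 14.36.
Sorption retards both mechanisms: v_R = v/R = 0.003607 m/day, D_R = D/R = 0.003461 m²/day.
Peak time from v_R²t² + 2D_R t − x² = 0: t = (√(D_R² + v_R²x²) − D_R)/v_R².
√(D_R² + v_R²x²) = √(0.003461² + 0.003607² × 52.3²) = 0.1887; v_R² = 1.301e-05.
t = (0.1887 − 0.003461)/1.301e-05 = 14200 days.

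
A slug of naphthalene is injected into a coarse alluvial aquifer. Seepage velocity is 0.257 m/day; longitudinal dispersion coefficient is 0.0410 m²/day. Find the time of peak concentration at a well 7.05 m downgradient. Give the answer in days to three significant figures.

26.8 days

For the 1D instantaneous-source solution, setting ∂C/∂t = 0 at fixed x gives v²t² + 2Dt − x² = 0, so t = (√(D² + v²x²) − D)/v².
√(D² + v²x²) = √(0.0410² + 0.257² × 7.05²) = 1.812; v² = 0.066049.
t = (1.812 − 0.0410)/0.066049 = 26.8 days (vs. the pure-advection estimate x/v = 27.4 d).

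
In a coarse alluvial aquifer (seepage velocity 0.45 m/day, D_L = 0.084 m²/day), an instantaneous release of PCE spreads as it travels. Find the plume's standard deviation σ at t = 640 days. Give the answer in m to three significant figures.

Dispersive spreading gives a Gaussian with σ² = 2Dt; advection only shifts the center.
σ = √(2 × 0.084 × 640) = 10.4 m.

10.4 m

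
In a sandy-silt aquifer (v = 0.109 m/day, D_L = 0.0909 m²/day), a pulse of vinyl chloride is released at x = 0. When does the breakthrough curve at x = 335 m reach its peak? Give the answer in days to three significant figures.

For the 1D instantaneous-source solution, setting ∂C/∂t = 0 at fixed x gives v²t² + 2Dt − x² = 0, so t = (√(D² + v²x²) − D)/v².
√(D² + v²x²) = √(0.0909² + 0.109² × 335²) = 36.52; v² = 0.011881.
t = (36.52 − 0.0909)/0.011881 = 3070 days (vs. the pure-advection estimate x/v = 3070 d).

3070 days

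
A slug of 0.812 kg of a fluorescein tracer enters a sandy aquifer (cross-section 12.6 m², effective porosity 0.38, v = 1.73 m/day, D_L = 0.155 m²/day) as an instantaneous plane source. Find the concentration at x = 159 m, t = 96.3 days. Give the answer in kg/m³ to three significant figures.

For an instantaneous plane source, C(x,t) = M/(n_e·A·√(4πDt)) · exp(−(x−vt)²/(4Dt)), with n_e·A the pore (flow) area.
Plume center vt = 1.73 × 96.3 = 166.599 m, so the well at 159 m is 7.599 m upgradient of the peak.
√(4πDt) = 13.70 m, giving peak height M/(n_e·A·√(4πDt)) = 0.812/(0.38 × 12.6 × 13.70) = 0.01238 kg/m³.
(x−vt)²/(4Dt) = (-7.599)²/(4 × 0.155 × 96.3) = 0.9672; exp(−0.9672) = 0.3801.
C = 0.01238 × 0.3801 = 0.00471 kg/m³.

0.00471 kg/m³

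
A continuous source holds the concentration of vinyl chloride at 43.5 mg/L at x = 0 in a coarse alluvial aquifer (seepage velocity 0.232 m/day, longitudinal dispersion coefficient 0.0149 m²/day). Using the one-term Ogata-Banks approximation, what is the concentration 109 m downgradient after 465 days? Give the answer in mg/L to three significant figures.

For a continuous step input, C/C₀ ≈ ½·erfc((x−vt)/(2√(Dt))).
vt = 0.232 × 465 = 107.88 m and 2√(Dt) = 2√(0.0149 × 465) = 5.264 m.
Argument (x−vt)/(2√(Dt)) = (109 − 107.88)/5.264 = 0.2128; ½·erfc(0.2128) = 0.3817.
C = 43.5 × 0.3817 = 16.6 mg/L.

16.6 mg/L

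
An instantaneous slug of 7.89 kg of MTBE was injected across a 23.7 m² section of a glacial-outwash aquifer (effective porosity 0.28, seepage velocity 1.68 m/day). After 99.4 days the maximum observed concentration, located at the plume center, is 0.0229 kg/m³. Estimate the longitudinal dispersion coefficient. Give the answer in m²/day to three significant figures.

At the plume center C_max = M/(n_e·A·√(4πDt)), so D = M²/(4πt·(n_e·A·C_max)²).
n_e·A·C_max = 0.28 × 23.7 × 0.0229 = 0.1520 kg/m.
D = 7.89²/(4π × 99.4 × 0.1520²) = 2.16 m²/day.

2.16 m²/day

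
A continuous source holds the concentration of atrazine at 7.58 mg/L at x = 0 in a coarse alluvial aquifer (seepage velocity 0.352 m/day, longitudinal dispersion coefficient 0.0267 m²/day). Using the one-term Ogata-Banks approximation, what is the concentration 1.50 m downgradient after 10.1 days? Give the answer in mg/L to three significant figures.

7.56 mg/L

For a continuous step input, C/C₀ ≈ ½·erfc((x−vt)/(2√(Dt))).
vt = 0.352 × 10.1 = 3.5552 m and 2√(Dt) = 2√(0.0267 × 10.1) = 1.039 m.
Argument (x−vt)/(2√(Dt)) = (1.50 − 3.5552)/1.039 = -1.978; ½·erfc(-1.978) = 0.9974.
C = 7.58 × 0.9974 = 7.56 mg/L.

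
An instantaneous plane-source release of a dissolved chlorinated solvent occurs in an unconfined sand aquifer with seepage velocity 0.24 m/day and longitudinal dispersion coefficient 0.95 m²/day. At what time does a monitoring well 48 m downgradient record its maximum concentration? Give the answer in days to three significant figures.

184 days

For the 1D instantaneous-source solution, setting ∂C/∂t = 0 at fixed x gives v²t² + 2Dt − x² = 0, so t = (√(D² + v²x²) − D)/v².
√(D² + v²x²) = √(0.95² + 0.24² × 48²) = 11.56; v² = 0.0576.
t = (11.56 − 0.95)/0.0576 = 184 days (vs. the pure-advection estimate x/v = 200 d).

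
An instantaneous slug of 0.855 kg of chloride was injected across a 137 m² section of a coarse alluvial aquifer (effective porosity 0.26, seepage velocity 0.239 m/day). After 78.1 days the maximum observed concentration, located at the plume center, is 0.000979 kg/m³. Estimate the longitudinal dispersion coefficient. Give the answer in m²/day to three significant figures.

0.613 m²/day

At the plume center C_max = M/(n_e·A·√(4πDt)), so D = M²/(4πt·(n_e·A·C_max)²).
n_e·A·C_max = 0.26 × 137 × 0.000979 = 0.03487 kg/m.
D = 0.855²/(4π × 78.1 × 0.03487²) = 0.613 m²/day.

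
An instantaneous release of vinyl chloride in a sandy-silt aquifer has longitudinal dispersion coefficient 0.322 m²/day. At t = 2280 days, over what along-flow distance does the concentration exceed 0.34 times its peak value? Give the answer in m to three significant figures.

113 m

The plume is Gaussian with σ = √(2Dt) = √(2 × 0.322 × 2280) = 38.32 m.
C/C_peak = exp(−Δx²/(2σ²)) = 0.34 ⇒ Δx = σ·√(−2 ln 0.34) = 38.32 × 1.469 = 56.29 m.
Width = 2Δx = 113 m.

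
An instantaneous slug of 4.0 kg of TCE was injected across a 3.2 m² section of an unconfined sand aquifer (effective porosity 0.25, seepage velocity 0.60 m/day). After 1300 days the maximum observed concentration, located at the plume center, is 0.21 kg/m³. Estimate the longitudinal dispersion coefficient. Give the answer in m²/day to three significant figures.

At the plume center C_max = M/(n_e·A·√(4πDt)), so D = M²/(4πt·(n_e·A·C_max)²).
n_e·A·C_max = 0.25 × 3.2 × 0.21 = 0.1680 kg/m.
D = 4.0²/(4π × 1300 × 0.1680²) = 0.0347 m²/day.

0.0347 m²/day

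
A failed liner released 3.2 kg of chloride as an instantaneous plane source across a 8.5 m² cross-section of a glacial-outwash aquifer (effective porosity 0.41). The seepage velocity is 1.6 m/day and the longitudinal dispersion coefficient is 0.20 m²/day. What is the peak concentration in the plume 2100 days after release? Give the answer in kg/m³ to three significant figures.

0.0126 kg/m³

The peak of an instantaneous 1D plume sits at x = vt; there the Gaussian factor is 1 and C_max = M/(n_e·A·√(4πDt)), where n_e·A is the pore area the mass is dissolved in.
√(4πDt) = √(4π × 0.20 × 2100) = 72.65 m, so C_max = 3.2/(0.41 × 8.5 × 72.65) = 0.0126 kg/m³.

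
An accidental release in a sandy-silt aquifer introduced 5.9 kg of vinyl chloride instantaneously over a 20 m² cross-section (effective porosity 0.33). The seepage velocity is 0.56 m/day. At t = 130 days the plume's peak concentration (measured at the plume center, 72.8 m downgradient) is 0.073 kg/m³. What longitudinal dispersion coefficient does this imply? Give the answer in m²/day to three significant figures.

At the plume center C_max = M/(n_e·A·√(4πDt)), so D = M²/(4πt·(n_e·A·C_max)²).
n_e·A·C_max = 0.33 × 20 × 0.073 = 0.4818 kg/m.
D = 5.9²/(4π × 130 × 0.4818²) = 0.0918 m²/day.

0.0918 m²/day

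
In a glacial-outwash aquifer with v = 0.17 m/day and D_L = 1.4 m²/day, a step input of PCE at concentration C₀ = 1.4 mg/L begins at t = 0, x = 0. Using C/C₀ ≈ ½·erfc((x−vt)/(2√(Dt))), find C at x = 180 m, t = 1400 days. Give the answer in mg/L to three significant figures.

1.15 mg/L

For a continuous step input, C/C₀ ≈ ½·erfc((x−vt)/(2√(Dt))).
vt = 0.17 × 1400 = 238 m and 2√(Dt) = 2√(1.4 × 1400) = 88.54 m.
Argument (x−vt)/(2√(Dt)) = (180 − 238)/88.54 = -0.6551; ½·erfc(-0.6551) = 0.8229.
C = 1.4 × 0.8229 = 1.15 mg/L.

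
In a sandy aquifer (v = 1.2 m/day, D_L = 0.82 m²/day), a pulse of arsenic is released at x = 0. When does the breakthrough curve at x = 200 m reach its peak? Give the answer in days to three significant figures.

166 days

For the 1D instantaneous-source solution, setting ∂C/∂t = 0 at fixed x gives v²t² + 2Dt − x² = 0, so t = (√(D² + v²x²) − D)/v².
√(D² + v²x²) = √(0.82² + 1.2² × 200²) = 240.0; v² = 1.44.
t = (240.0 − 0.82)/1.44 = 166 days (vs. the pure-advection estimate x/v = 167 d).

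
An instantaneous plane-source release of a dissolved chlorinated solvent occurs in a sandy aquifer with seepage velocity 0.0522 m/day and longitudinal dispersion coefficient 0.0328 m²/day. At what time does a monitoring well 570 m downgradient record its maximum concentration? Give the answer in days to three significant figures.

10900 days

For the 1D instantaneous-source solution, setting ∂C/∂t = 0 at fixed x gives v²t² + 2Dt − x² = 0, so t = (√(D² + v²x²) − D)/v².
√(D² + v²x²) = √(0.0328² + 0.0522² × 570²) = 29.75; v² = 0.00272484.
t = (29.75 − 0.0328)/0.00272484 = 10900 days (vs. the pure-advection estimate x/v = 10900 d).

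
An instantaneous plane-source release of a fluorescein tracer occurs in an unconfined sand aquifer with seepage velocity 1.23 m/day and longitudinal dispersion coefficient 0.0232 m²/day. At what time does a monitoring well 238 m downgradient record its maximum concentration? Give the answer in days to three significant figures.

For the 1D instantaneous-source solution, setting ∂C/∂t = 0 at fixed x gives v²t² + 2Dt − x² = 0, so t = (√(D² + v²x²) − D)/v².
√(D² + v²x²) = √(0.0232² + 1.23² × 238²) = 292.7; v² = 1.5129.
t = (292.7 − 0.0232)/1.5129 = 193 days (vs. the pure-advection estimate x/v = 193 d).

193 days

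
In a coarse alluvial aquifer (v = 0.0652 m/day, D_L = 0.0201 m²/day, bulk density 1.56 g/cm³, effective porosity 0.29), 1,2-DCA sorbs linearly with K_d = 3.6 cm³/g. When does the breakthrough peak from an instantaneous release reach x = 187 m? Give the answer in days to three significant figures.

58300 days

Retardation factor R = 1 + ρ_b·K_d/n = 1 + 1.56 × 3.6/0.29 = 20.37.
Sorption retards both mechanisms: v_R = v/R = 0.003201 m/day, D_R = D/R = 0.0009867 m²/day.
Peak time from v_R²t² + 2D_R t − x² = 0: t = (√(D_R² + v_R²x²) − D_R)/v_R².
√(D_R² + v_R²x²) = √(0.0009867² + 0.003201² × 187²) = 0.5986; v_R² = 1.025e-05.
t = (0.5986 − 0.0009867)/1.025e-05 = 58300 days.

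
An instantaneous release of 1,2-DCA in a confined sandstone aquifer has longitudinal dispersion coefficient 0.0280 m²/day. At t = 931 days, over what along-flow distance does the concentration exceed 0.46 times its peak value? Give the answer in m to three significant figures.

18.0 m

The plume is Gaussian with σ = √(2Dt) = √(2 × 0.0280 × 931) = 7.221 m.
C/C_peak = exp(−Δx²/(2σ²)) = 0.46 ⇒ Δx = σ·√(−2 ln 0.46) = 7.221 × 1.246 = 8.997 m.
Width = 2Δx = 18.0 m.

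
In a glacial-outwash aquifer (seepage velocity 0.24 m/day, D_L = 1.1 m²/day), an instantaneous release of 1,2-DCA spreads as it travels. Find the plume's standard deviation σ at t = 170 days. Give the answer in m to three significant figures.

19.3 m

Dispersive spreading gives a Gaussian with σ² = 2Dt; advection only shifts the center.
σ = √(2 × 1.1 × 170) = 19.3 m.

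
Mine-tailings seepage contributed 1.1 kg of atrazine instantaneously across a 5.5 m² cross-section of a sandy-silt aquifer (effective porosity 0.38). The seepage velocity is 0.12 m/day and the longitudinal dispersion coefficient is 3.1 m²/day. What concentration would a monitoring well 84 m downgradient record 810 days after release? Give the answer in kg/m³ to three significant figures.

For an instantaneous plane source, C(x,t) = M/(n_e·A·√(4πDt)) · exp(−(x−vt)²/(4Dt)), with n_e·A the pore (flow) area.
Plume center vt = 0.12 × 810 = 97.2 m, so the well at 84 m is 13.2 m upgradient of the peak.
√(4πDt) = 177.6 m, giving peak height M/(n_e·A·√(4πDt)) = 1.1/(0.38 × 5.5 × 177.6) = 0.002963 kg/m³.
(x−vt)²/(4Dt) = (-13.2)²/(4 × 3.1 × 810) = 0.01735; exp(−0.01735) = 0.9828.
C = 0.002963 × 0.9828 = 0.00291 kg/m³.

0.00291 kg/m³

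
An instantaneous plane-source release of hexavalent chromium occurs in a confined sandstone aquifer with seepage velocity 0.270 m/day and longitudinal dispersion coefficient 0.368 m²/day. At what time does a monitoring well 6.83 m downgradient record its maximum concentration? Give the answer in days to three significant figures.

20.7 days

For the 1D instantaneous-source solution, setting ∂C/∂t = 0 at fixed x gives v²t² + 2Dt − x² = 0, so t = (√(D² + v²x²) − D)/v².
√(D² + v²x²) = √(0.368² + 0.270² × 6.83²) = 1.880; v² = 0.0729.
t = (1.880 − 0.368)/0.0729 = 20.7 days (vs. the pure-advection estimate x/v = 25.3 d).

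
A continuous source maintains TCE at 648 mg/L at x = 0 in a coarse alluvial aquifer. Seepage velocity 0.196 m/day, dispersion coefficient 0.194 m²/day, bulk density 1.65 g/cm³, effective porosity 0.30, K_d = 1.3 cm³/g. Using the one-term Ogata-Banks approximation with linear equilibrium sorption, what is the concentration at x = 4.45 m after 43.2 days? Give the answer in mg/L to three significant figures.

5.63 mg/L

Retardation factor R = 1 + ρ_b·K_d/n = 1 + 1.65 × 1.3/0.30 = 8.150.
Sorption retards both mechanisms: v_R = v/R = 0.02405 m/day, D_R = D/R = 0.02380 m²/day.
v_R·t = 0.02405 × 43.2 = 1.03896 m; 2√(D_R t) = 2.028 m; argument = (4.45 − 1.03896)/2.028 = 1.682.
C = C₀ × ½·erfc(1.682) = 648 × 0.008687 = 5.63 mg/L.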